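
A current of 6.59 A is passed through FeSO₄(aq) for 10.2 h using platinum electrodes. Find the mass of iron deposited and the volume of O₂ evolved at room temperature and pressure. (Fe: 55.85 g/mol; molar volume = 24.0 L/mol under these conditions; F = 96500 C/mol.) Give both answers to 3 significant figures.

70.0 g Fe; 15.0 L O₂

Q = 6.59 × 36720 = 2.420×10^5 C; n(e⁻) = 2.420×10^5 / 96500 = 2.508 mol
Cathode: Fe²⁺ + 2e⁻ → Fe → n(Fe) = 2.508/2 = 1.254 mol → 70.0 g
Anode: 2H₂O → O₂ + 4H⁺ + 4e⁻ → n(O₂) = 2.508/4 = 0.6270 mol → 15.0 L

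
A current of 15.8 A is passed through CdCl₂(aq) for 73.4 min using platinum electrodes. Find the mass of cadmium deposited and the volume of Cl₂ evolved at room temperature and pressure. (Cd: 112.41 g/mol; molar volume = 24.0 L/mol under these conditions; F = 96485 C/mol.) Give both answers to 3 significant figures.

Q = 15.8 × 4404 = 69580 C; n(e⁻) = 69580 / 96485 = 0.7211 mol
Cathode: Cd²⁺ + 2e⁻ → Cd → n(Cd) = 0.7211/2 = 0.3606 mol → 40.5 g
Anode: 2Cl⁻ → Cl₂ + 2e⁻ → n(Cl₂) = 0.7211/2 = 0.3606 mol → 8.65 L

40.5 g Cd; 8.65 L Cl₂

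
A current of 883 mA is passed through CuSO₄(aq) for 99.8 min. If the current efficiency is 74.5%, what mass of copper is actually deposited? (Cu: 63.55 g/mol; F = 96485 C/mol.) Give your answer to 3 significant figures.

1.30 g

Q = 0.883 × 5988 = 5287 C
n(e⁻) = 5287 / 96485 = 0.05480 mol
Cu²⁺ + 2e⁻ → Cu, so theoretical m(Cu) = 0.02740 × 63.55 = 1.741 g
Actual mass = 74.5% × 1.741 = 1.30 g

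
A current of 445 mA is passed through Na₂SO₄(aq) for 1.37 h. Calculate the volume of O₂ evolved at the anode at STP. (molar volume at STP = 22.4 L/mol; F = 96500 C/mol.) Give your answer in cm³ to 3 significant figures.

127 cm³

Charge passed = 0.445 × 4932 = 2195 C
Moles of electrons = 2195 / 96500 = 0.02275 mol
2H₂O → O₂ + 4H⁺ + 4e⁻, so n(O₂) = 0.02275 / 4 = 0.005688 mol
V = 0.005688 × 22.4 = 0.1274 L
= 127 cm³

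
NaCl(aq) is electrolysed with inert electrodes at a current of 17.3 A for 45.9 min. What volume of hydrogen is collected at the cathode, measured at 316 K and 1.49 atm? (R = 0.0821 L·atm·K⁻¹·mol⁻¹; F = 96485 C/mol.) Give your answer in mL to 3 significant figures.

Q = It = 17.3 × 2754 = 47640 C
Moles of electrons = 47640 / 96485 = 0.4938 mol
2H⁺ + 2e⁻ → H₂, so n(H₂) = 0.4938 / 2 = 0.2469 mol
V = nRT/P = 0.2469 × 0.0821 × 316 / 1.49 = 4.299 L
= 4300 mL

4300 mL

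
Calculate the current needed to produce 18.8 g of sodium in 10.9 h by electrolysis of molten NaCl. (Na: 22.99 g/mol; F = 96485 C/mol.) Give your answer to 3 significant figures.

n(Na) = 18.8 / 22.99 = 0.8177 mol
Na⁺ + e⁻ → Na, so n(e⁻) = 0.8177 mol
Q = 0.8177 × 96485 = 78900 C
I = Q / t = 78900 / 39240 s = 2.01 A

2.01 A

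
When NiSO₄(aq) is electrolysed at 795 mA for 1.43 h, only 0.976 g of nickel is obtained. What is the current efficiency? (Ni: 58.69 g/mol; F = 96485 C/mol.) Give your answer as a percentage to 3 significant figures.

78.4%

Q = 0.795 × 5148 = 4093 C
n(e⁻) = 4093 / 96485 = 0.04242 mol
Ni²⁺ + 2e⁻ → Ni, so theoretical n(Ni) = 0.02121 mol → 1.245 g
Efficiency = 0.976 / 1.245 = 0.7839 = 78.4%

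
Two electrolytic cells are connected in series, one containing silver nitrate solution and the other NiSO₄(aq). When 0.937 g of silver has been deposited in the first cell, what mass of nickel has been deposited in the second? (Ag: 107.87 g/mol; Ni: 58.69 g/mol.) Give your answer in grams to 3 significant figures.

n(Ag) = 0.937 / 107.87 = 0.008686 mol
Ag⁺ + e⁻ → Ag, so n(e⁻) = 0.008686 mol
The cells are in series, so the same charge (and hence the same n(e⁻) = 0.008686 mol) passes through both.
Ni²⁺ + 2e⁻ → Ni, so n(Ni) = 0.008686 / 2 = 0.004343 mol
m(Ni) = 0.004343 × 58.69 = 0.255 g

0.255 g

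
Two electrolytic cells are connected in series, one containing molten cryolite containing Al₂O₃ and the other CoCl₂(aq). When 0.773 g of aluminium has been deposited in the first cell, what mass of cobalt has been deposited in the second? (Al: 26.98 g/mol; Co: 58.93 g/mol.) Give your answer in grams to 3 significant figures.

n(Al) = 0.773 / 26.98 = 0.02865 mol
Al³⁺ + 3e⁻ → Al, so n(e⁻) = 3 × 0.02865 = 0.08595 mol
Since the cells are in series, n(e⁻) in the Co cell is also 0.08595 mol.
Co²⁺ + 2e⁻ → Co, so n(Co) = 0.08595 / 2 = 0.04298 mol
m(Co) = 0.04298 × 58.93 = 2.53 g

2.53 g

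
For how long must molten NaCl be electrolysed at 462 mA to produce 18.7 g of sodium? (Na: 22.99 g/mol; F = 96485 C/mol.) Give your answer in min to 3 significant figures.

2830 min

n(Na) = 18.7 / 22.99 = 0.8134 mol
Na⁺ + e⁻ → Na, so n(e⁻) = 0.8134 mol
Q = 0.8134 × 96485 = 78480 C
t = Q / I = 78480 / 0.462 = 1.699×10^5 s = 2830 min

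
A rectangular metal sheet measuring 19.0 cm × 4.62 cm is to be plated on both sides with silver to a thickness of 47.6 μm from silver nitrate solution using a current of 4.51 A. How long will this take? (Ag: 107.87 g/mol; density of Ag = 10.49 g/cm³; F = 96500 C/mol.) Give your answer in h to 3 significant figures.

0.483 h

Plated area = 2 × 19.0 × 4.62 = 175.6 cm²
Volume = 175.6 × 47.6×10⁻⁴ cm = 0.8359 cm³
m(Ag) = 0.8359 × 10.49 = 8.769 g
n(Ag) = 8.769 / 107.87 = 0.08129 mol; n(e⁻) = 0.08129 mol
Q = 0.08129 × 96500 = 7844 C
t = 7844 / 4.51 = 1739 s = 0.483 h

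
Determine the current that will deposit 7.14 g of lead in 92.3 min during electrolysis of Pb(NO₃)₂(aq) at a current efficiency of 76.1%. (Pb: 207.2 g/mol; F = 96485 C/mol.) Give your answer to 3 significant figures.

n(Pb) = 7.14 / 207.2 = 0.03446 mol
Pb²⁺ + 2e⁻ → Pb, so n(e⁻) = 2 × 0.03446 = 0.06892 mol
Q = 0.06892 × 96485 / 0.761 = 8738 C
I = Q / t = 8738 / 5538 s = 1.58 A

1.58 A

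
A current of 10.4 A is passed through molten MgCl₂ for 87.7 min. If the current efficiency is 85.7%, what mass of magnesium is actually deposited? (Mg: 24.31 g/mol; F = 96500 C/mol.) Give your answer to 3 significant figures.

Q = 10.4 × 5262 = 54720 C
n(e⁻) = 54720 / 96500 = 0.5670 mol
Mg²⁺ + 2e⁻ → Mg, so theoretical m(Mg) = 0.2835 × 24.31 = 6.892 g
Actual mass = 85.7% × 6.892 = 5.91 g

5.91 g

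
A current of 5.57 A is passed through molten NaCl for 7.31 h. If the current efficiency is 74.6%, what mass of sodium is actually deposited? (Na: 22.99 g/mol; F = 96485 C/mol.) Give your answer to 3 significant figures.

Q = 5.57 × 26316 = 1.466×10^5 C
n(e⁻) = 1.466×10^5 / 96485 = 1.519 mol
Na⁺ + e⁻ → Na, so theoretical m(Na) = 1.519 × 22.99 = 34.92 g
Actual mass = 74.6% × 34.92 = 26.1 g

26.1 g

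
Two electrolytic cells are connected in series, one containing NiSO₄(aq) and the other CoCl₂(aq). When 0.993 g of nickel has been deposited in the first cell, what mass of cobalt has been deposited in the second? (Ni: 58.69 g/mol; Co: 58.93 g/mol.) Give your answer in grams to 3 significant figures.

n(Ni) = 0.993 / 58.69 = 0.01692 mol
Ni²⁺ + 2e⁻ → Ni, so n(e⁻) = 2 × 0.01692 = 0.03384 mol
In series, the same 0.03384 mol of electrons flows through the second cell.
Co²⁺ + 2e⁻ → Co, so n(Co) = 0.03384 / 2 = 0.01692 mol
m(Co) = 0.01692 × 58.93 = 0.997 g

0.997 g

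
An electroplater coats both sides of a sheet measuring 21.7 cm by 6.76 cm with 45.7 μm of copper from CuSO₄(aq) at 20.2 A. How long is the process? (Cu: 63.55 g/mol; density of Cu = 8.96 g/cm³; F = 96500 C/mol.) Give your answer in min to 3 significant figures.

Plated area = 2 × 21.7 × 6.76 = 293.4 cm²
Volume = 293.4 × 45.7×10⁻⁴ cm = 1.341 cm³
m(Cu) = 1.341 × 8.96 = 12.02 g
n(Cu) = 12.02 / 63.55 = 0.1891 mol; n(e⁻) = 2 × 0.1891 = 0.3782 mol
Q = 0.3782 × 96500 = 36500 C
t = 36500 / 20.2 = 1807 s = 30.1 min

30.1 min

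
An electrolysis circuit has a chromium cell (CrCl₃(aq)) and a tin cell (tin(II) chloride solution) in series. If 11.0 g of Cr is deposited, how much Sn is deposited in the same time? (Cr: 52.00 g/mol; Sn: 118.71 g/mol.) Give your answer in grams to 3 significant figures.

37.7 g

n(Cr) = 11.0 / 52.00 = 0.2115 mol
Cr³⁺ + 3e⁻ → Cr, so n(e⁻) = 3 × 0.2115 = 0.6345 mol
Since the cells are in series, n(e⁻) in the Sn cell is also 0.6345 mol.
Sn²⁺ + 2e⁻ → Sn, so n(Sn) = 0.6345 / 2 = 0.3173 mol
m(Sn) = 0.3173 × 118.71 = 37.7 g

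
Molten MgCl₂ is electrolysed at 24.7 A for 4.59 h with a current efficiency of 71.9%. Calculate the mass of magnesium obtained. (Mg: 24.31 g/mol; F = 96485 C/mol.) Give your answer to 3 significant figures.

37.0 g

Q = 24.7 × 16524 = 4.081×10^5 C
n(e⁻) = 4.081×10^5 / 96485 = 4.230 mol
Mg²⁺ + 2e⁻ → Mg, so theoretical m(Mg) = 2.115 × 24.31 = 51.42 g
Actual mass = 71.9% × 51.42 = 37.0 g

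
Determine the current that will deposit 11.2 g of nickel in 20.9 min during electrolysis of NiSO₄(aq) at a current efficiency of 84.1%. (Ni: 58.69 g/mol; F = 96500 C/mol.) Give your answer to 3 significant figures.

34.9 A

n(Ni) = 11.2 / 58.69 = 0.1908 mol
Ni²⁺ + 2e⁻ → Ni, so n(e⁻) = 2 × 0.1908 = 0.3816 mol
Q = 0.3816 × 96500 / 0.841 = 43790 C
I = Q / t = 43790 / 1254 s = 34.9 A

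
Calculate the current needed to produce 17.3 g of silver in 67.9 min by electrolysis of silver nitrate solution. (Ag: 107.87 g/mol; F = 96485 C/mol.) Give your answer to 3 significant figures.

n(Ag) = 17.3 / 107.87 = 0.1604 mol
Ag⁺ + e⁻ → Ag, so n(e⁻) = 0.1604 mol
Q = 0.1604 × 96485 = 15480 C
I = Q / t = 15480 / 4074 s = 3.80 A

3.80 A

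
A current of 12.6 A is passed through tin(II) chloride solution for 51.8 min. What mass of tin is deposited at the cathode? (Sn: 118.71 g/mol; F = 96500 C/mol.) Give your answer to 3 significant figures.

24.1 g

Charge passed = 12.6 × 3108 = 39160 C
Moles of electrons = 39160 / 96500 = 0.4058 mol
Sn²⁺ + 2e⁻ → Sn, so n(Sn) = 0.4058 / 2 = 0.2029 mol
m = 0.2029 × 118.71 = 24.1 g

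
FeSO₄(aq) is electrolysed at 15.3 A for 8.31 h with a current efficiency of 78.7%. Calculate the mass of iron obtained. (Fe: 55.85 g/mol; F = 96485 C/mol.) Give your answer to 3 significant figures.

104 g

Q = 15.3 × 29916 = 4.577×10^5 C
n(e⁻) = 4.577×10^5 / 96485 = 4.744 mol
Fe²⁺ + 2e⁻ → Fe, so theoretical m(Fe) = 2.372 × 55.85 = 132.5 g
Actual mass = 78.7% × 132.5 = 104 g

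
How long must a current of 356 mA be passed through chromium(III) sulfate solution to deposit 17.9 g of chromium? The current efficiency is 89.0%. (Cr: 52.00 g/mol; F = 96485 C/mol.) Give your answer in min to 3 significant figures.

n(Cr) = 17.9 / 52.00 = 0.3442 mol
Cr³⁺ + 3e⁻ → Cr, so n(e⁻) = 3 × 0.3442 = 1.033 mol
Q = 1.033 × 96485 / 0.890 = 1.120×10^5 C
t = Q / I = 1.120×10^5 / 0.356 = 3.146×10^5 s = 5240 min

5240 min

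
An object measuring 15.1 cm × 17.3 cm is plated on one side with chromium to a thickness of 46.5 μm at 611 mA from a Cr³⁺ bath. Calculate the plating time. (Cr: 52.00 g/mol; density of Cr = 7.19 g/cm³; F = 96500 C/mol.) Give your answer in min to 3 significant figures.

1330 min

Plated area = 15.1 × 17.3 = 261.2 cm²
Volume = 261.2 × 46.5×10⁻⁴ cm = 1.215 cm³
m(Cr) = 1.215 × 7.19 = 8.736 g
n(Cr) = 8.736 / 52.00 = 0.1680 mol; n(e⁻) = 3 × 0.1680 = 0.5040 mol
Q = 0.5040 × 96500 = 48640 C
t = 48640 / 0.611 = 79610 s = 1330 min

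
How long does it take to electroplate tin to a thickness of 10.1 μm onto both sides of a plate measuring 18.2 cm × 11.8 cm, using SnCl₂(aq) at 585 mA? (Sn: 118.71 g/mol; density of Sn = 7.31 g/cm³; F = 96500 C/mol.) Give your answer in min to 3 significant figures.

147 min

Plated area = 2 × 18.2 × 11.8 = 429.5 cm²
Volume = 429.5 × 10.1×10⁻⁴ cm = 0.4338 cm³
m(Sn) = 0.4338 × 7.31 = 3.171 g
n(Sn) = 3.171 / 118.71 = 0.02671 mol; n(e⁻) = 2 × 0.02671 = 0.05342 mol
Q = 0.05342 × 96500 = 5155 C
t = 5155 / 0.585 = 8812 s = 147 min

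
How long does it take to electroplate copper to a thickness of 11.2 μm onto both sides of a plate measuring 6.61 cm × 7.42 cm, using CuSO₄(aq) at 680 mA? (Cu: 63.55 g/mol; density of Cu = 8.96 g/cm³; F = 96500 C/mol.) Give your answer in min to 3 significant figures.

Plated area = 2 × 6.61 × 7.42 = 98.09 cm²
Volume = 98.09 × 11.2×10⁻⁴ cm = 0.1099 cm³
m(Cu) = 0.1099 × 8.96 = 0.9847 g
n(Cu) = 0.9847 / 63.55 = 0.01549 mol; n(e⁻) = 2 × 0.01549 = 0.03098 mol
Q = 0.03098 × 96500 = 2990 C
t = 2990 / 0.680 = 4397 s = 73.3 min

73.3 min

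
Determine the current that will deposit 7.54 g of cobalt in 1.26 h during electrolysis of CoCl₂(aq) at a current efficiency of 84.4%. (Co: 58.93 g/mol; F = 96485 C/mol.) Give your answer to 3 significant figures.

6.45 A

n(Co) = 7.54 / 58.93 = 0.1279 mol
Co²⁺ + 2e⁻ → Co, so n(e⁻) = 2 × 0.1279 = 0.2558 mol
Q = 0.2558 × 96485 / 0.844 = 29240 C
I = Q / t = 29240 / 4536 s = 6.45 A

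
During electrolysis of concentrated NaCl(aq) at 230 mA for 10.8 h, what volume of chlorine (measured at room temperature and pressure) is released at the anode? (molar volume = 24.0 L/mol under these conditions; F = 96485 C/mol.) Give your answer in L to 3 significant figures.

Charge passed = 0.230 × 38880 = 8942 C
n(e⁻) = Q/F = 8942/96485 = 0.09268 mol
2Cl⁻ → Cl₂ + 2e⁻, so n(Cl₂) = 0.09268 / 2 = 0.04634 mol
V = 0.04634 × 24.0 = 1.112 L

1.11 L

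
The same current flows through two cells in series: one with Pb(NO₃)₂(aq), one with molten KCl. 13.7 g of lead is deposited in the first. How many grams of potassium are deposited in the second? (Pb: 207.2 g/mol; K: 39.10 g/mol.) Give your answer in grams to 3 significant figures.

n(Pb) = 13.7 / 207.2 = 0.06612 mol
Pb²⁺ + 2e⁻ → Pb, so n(e⁻) = 2 × 0.06612 = 0.1322 mol
In series, the same 0.1322 mol of electrons flows through the second cell.
K⁺ + e⁻ → K, so n(K) = 0.1322 mol
m(K) = 0.1322 × 39.10 = 5.17 g

5.17 g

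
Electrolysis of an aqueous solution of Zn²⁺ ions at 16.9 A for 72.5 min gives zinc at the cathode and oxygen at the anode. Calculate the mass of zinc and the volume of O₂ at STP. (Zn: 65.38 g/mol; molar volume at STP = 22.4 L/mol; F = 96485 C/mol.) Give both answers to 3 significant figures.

24.9 g Zn; 4.27 L O₂

Q = 16.9 × 4350 = 73520 C; n(e⁻) = 73520 / 96485 = 0.7620 mol
Cathode: Zn²⁺ + 2e⁻ → Zn → n(Zn) = 0.7620/2 = 0.3810 mol → 24.9 g
Anode: 2H₂O → O₂ + 4H⁺ + 4e⁻ → n(O₂) = 0.7620/4 = 0.1905 mol → 4.27 L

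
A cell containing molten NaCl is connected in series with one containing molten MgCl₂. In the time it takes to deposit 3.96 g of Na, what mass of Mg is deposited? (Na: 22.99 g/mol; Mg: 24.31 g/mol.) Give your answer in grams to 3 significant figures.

2.09 g

n(Na) = 3.96 / 22.99 = 0.1722 mol
Na⁺ + e⁻ → Na, so n(e⁻) = 0.1722 mol
Since the cells are in series, n(e⁻) in the Mg cell is also 0.1722 mol.
Mg²⁺ + 2e⁻ → Mg, so n(Mg) = 0.1722 / 2 = 0.08610 mol
m(Mg) = 0.08610 × 24.31 = 2.09 g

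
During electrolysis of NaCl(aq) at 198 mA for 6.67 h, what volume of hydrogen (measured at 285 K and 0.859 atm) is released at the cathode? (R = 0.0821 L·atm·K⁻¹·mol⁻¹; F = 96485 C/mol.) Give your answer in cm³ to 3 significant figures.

Q = It = 0.198 × 24012 = 4754 C
Moles of electrons = 4754 / 96485 = 0.04927 mol
2H⁺ + 2e⁻ → H₂, so n(H₂) = 0.04927 / 2 = 0.02464 mol
V = nRT/P = 0.02464 × 0.0821 × 285 / 0.859 = 0.6712 L
= 671 cm³

671 cm³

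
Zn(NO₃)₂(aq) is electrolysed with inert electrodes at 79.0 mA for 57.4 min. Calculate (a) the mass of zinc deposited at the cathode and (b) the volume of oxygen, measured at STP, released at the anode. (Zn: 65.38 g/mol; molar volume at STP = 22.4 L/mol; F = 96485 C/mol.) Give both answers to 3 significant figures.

0.0922 g Zn; 0.0158 L O₂

Q = 0.0790 × 3444 = 272.1 C; n(e⁻) = 272.1 / 96485 = 0.002820 mol
Cathode: Zn²⁺ + 2e⁻ → Zn → n(Zn) = 0.002820/2 = 0.001410 mol → 0.0922 g
Anode: 2H₂O → O₂ + 4H⁺ + 4e⁻ → n(O₂) = 0.002820/4 = 7.050×10^-4 mol → 0.0158 L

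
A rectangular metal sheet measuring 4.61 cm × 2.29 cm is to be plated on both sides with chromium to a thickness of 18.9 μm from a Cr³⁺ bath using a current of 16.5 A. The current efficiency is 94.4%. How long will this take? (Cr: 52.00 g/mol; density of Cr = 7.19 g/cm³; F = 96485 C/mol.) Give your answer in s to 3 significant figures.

103 s

Plated area = 2 × 4.61 × 2.29 = 21.11 cm²
Volume = 21.11 × 18.9×10⁻⁴ cm = 0.03990 cm³
m(Cr) = 0.03990 × 7.19 = 0.2869 g
n(Cr) = 0.2869 / 52.00 = 0.005517 mol; n(e⁻) = 3 × 0.005517 = 0.01655 mol
Q = 0.01655 × 96485 / 0.944 = 1692 C
t = 1692 / 16.5 = 102.5 s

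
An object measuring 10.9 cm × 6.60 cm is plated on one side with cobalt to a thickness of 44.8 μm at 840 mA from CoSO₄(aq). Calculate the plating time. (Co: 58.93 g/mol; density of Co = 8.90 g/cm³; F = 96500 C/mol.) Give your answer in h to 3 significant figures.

3.11 h

Plated area = 10.9 × 6.60 = 71.94 cm²
Volume = 71.94 × 44.8×10⁻⁴ cm = 0.3223 cm³
m(Co) = 0.3223 × 8.90 = 2.868 g
n(Co) = 2.868 / 58.93 = 0.04867 mol; n(e⁻) = 2 × 0.04867 = 0.09734 mol
Q = 0.09734 × 96500 = 9393 C
t = 9393 / 0.840 = 11180 s = 3.11 h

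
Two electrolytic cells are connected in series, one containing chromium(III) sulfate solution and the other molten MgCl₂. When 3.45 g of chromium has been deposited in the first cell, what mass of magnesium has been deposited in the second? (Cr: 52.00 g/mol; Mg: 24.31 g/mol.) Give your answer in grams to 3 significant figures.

n(Cr) = 3.45 / 52.00 = 0.06635 mol
Cr³⁺ + 3e⁻ → Cr, so n(e⁻) = 3 × 0.06635 = 0.1991 mol
In series, the same 0.1991 mol of electrons flows through the second cell.
Mg²⁺ + 2e⁻ → Mg, so n(Mg) = 0.1991 / 2 = 0.09955 mol
m(Mg) = 0.09955 × 24.31 = 2.42 g

2.42 g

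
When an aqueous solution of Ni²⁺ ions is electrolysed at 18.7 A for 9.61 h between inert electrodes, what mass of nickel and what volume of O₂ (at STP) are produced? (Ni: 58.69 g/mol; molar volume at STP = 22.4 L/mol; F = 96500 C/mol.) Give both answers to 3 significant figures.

197 g Ni; 37.5 L O₂

Q = 18.7 × 34596 = 6.469×10^5 C; n(e⁻) = 6.469×10^5 / 96500 = 6.704 mol
Cathode: Ni²⁺ + 2e⁻ → Ni → n(Ni) = 6.704/2 = 3.352 mol → 197 g
Anode: 2H₂O → O₂ + 4H⁺ + 4e⁻ → n(O₂) = 6.704/4 = 1.676 mol → 37.5 L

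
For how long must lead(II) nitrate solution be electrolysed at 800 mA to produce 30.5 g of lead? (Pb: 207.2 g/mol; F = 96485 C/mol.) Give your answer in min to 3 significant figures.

n(Pb) = 30.5 / 207.2 = 0.1472 mol
Pb²⁺ + 2e⁻ → Pb, so n(e⁻) = 2 × 0.1472 = 0.2944 mol
Q = 0.2944 × 96485 = 28410 C
t = Q / I = 28410 / 0.800 = 35510 s = 592 min

592 min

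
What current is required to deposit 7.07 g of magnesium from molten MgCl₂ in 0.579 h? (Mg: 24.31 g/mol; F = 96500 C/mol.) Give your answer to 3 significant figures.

n(Mg) = 7.07 / 24.31 = 0.2908 mol
Mg²⁺ + 2e⁻ → Mg, so n(e⁻) = 2 × 0.2908 = 0.5816 mol
Q = 0.5816 × 96500 = 56120 C
I = Q / t = 56120 / 2084.4 s = 26.9 A

26.9 A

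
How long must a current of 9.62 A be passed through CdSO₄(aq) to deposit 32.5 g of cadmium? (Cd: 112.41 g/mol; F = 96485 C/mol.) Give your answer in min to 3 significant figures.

n(Cd) = 32.5 / 112.41 = 0.2891 mol
Cd²⁺ + 2e⁻ → Cd, so n(e⁻) = 2 × 0.2891 = 0.5782 mol
Q = 0.5782 × 96485 = 55790 C
t = Q / I = 55790 / 9.62 = 5799 s = 96.7 min

96.7 min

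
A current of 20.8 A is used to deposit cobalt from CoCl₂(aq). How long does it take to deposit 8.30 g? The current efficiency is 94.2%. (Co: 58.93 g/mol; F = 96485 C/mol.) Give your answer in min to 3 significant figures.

23.1 min

n(Co) = 8.30 / 58.93 = 0.1408 mol
Co²⁺ + 2e⁻ → Co, so n(e⁻) = 2 × 0.1408 = 0.2816 mol
Q = 0.2816 × 96485 / 0.942 = 28840 C
t = Q / I = 28840 / 20.8 = 1387 s = 23.1 min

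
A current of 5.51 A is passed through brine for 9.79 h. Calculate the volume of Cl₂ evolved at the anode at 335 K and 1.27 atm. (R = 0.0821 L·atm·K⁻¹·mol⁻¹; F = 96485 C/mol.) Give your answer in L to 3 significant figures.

Q = 5.51 A × 35244 s = 1.942×10^5 C
Moles of electrons = 1.942×10^5 / 96485 = 2.013 mol
2Cl⁻ → Cl₂ + 2e⁻, so n(Cl₂) = 2.013 / 2 = 1.007 mol
V = nRT/P = 1.007 × 0.0821 × 335 / 1.27 = 21.81 L

21.8 L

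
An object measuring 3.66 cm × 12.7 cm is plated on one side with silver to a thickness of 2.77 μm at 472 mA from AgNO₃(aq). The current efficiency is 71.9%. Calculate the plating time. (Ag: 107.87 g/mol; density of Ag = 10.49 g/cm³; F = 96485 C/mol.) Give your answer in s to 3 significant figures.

Plated area = 3.66 × 12.7 = 46.48 cm²
Volume = 46.48 × 2.77×10⁻⁴ cm = 0.01287 cm³
m(Ag) = 0.01287 × 10.49 = 0.1350 g
n(Ag) = 0.1350 / 107.87 = 0.001252 mol; n(e⁻) = 0.001252 mol
Q = 0.001252 × 96485 / 0.719 = 168.0 C
t = 168.0 / 0.472 = 355.9 s

356 s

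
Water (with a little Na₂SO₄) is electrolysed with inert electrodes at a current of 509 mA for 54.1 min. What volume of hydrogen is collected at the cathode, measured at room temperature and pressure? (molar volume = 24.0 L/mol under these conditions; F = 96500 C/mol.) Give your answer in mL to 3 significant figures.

Charge passed = 0.509 × 3246 = 1652 C
n(e⁻) = 1652 / 96500 = 0.01712 mol
2H⁺ + 2e⁻ → H₂, so n(H₂) = 0.01712 / 2 = 0.008560 mol
V = 0.008560 × 24.0 = 0.2054 L
= 205 mL

205 mL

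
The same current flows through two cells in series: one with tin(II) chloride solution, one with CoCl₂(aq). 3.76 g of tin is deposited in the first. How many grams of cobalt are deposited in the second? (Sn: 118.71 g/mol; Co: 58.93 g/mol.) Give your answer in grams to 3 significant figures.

n(Sn) = 3.76 / 118.71 = 0.03167 mol
Sn²⁺ + 2e⁻ → Sn, so n(e⁻) = 2 × 0.03167 = 0.06334 mol
Same current for the same time ⇒ same n(e⁻) = 0.06334 mol in both cells.
Co²⁺ + 2e⁻ → Co, so n(Co) = 0.06334 / 2 = 0.03167 mol
m(Co) = 0.03167 × 58.93 = 1.87 g

1.87 g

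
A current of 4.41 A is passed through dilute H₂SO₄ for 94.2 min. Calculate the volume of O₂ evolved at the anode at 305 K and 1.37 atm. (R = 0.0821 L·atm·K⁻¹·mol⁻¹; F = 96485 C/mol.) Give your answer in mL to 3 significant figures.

1180 mL

Q = It = 4.41 × 5652 = 24930 C
n(e⁻) = 24930 / 96485 = 0.2584 mol
2H₂O → O₂ + 4H⁺ + 4e⁻, so n(O₂) = 0.2584 / 4 = 0.06460 mol
V = nRT/P = 0.06460 × 0.0821 × 305 / 1.37 = 1.181 L
= 1180 mL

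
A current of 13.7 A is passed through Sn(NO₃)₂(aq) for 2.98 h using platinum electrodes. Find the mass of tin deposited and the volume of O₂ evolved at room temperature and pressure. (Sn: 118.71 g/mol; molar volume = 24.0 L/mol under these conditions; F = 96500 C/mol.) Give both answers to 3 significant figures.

90.4 g Sn; 9.14 L O₂

Q = 13.7 × 10728 = 1.470×10^5 C; n(e⁻) = 1.470×10^5 / 96500 = 1.523 mol
Cathode: Sn²⁺ + 2e⁻ → Sn → n(Sn) = 1.523/2 = 0.7615 mol → 90.4 g
Anode: 2H₂O → O₂ + 4H⁺ + 4e⁻ → n(O₂) = 1.523/4 = 0.3808 mol → 9.14 L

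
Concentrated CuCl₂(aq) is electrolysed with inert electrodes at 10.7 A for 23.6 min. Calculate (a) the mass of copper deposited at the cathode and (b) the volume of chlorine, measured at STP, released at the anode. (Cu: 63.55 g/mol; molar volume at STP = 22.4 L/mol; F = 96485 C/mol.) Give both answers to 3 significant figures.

4.99 g Cu; 1.76 L Cl₂

Q = 10.7 × 1416 = 15150 C; n(e⁻) = 15150 / 96485 = 0.1570 mol
Cathode: Cu²⁺ + 2e⁻ → Cu → n(Cu) = 0.1570/2 = 0.07850 mol → 4.99 g
Anode: 2Cl⁻ → Cl₂ + 2e⁻ → n(Cl₂) = 0.1570/2 = 0.07850 mol → 1.76 L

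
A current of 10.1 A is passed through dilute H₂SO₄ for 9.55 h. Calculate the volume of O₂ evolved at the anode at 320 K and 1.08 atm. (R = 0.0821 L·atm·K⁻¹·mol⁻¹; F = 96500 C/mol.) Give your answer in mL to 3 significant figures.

Q = 10.1 A × 34380 s = 3.472×10^5 C
Moles of electrons = 3.472×10^5 / 96500 = 3.598 mol
2H₂O → O₂ + 4H⁺ + 4e⁻, so n(O₂) = 3.598 / 4 = 0.8995 mol
V = nRT/P = 0.8995 × 0.0821 × 320 / 1.08 = 21.88 L
= 21900 mL

21900 mL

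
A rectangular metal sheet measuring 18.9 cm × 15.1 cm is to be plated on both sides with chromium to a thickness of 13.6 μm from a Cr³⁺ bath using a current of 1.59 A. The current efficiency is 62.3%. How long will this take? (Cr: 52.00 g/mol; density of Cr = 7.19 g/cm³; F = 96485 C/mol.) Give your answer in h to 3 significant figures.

Plated area = 2 × 18.9 × 15.1 = 570.8 cm²
Volume = 570.8 × 13.6×10⁻⁴ cm = 0.7763 cm³
m(Cr) = 0.7763 × 7.19 = 5.582 g
n(Cr) = 5.582 / 52.00 = 0.1073 mol; n(e⁻) = 3 × 0.1073 = 0.3219 mol
Q = 0.3219 × 96485 / 0.623 = 49850 C
t = 49850 / 1.59 = 31350 s = 8.71 h

8.71 h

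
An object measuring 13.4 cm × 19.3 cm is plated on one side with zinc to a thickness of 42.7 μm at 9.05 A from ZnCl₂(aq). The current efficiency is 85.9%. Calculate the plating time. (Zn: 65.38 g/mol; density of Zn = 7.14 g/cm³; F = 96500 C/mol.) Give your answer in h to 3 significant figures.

0.832 h

Plated area = 13.4 × 19.3 = 258.6 cm²
Volume = 258.6 × 42.7×10⁻⁴ cm = 1.104 cm³
m(Zn) = 1.104 × 7.14 = 7.883 g
n(Zn) = 7.883 / 65.38 = 0.1206 mol; n(e⁻) = 2 × 0.1206 = 0.2412 mol
Q = 0.2412 × 96500 / 0.859 = 27100 C
t = 27100 / 9.05 = 2994 s = 0.832 h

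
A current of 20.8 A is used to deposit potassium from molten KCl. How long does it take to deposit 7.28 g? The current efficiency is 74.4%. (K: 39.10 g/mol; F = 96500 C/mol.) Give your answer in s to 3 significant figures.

1160 s

n(K) = 7.28 / 39.10 = 0.1862 mol
K⁺ + e⁻ → K, so n(e⁻) = 0.1862 mol
Q = 0.1862 × 96500 / 0.744 = 24150 C
t = Q / I = 24150 / 20.8 = 1161 s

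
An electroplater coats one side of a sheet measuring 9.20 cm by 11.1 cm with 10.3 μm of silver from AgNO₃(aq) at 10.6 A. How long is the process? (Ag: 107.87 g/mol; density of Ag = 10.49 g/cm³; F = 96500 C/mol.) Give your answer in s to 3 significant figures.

93.1 s

Plated area = 9.20 × 11.1 = 102.1 cm²
Volume = 102.1 × 10.3×10⁻⁴ cm = 0.1052 cm³
m(Ag) = 0.1052 × 10.49 = 1.104 g
n(Ag) = 1.104 / 107.87 = 0.01023 mol; n(e⁻) = 0.01023 mol
Q = 0.01023 × 96500 = 987.2 C
t = 987.2 / 10.6 = 93.13 s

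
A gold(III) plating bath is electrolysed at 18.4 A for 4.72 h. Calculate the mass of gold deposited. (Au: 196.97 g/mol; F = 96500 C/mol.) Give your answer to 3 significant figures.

213 g

Charge passed = 18.4 × 16992 = 3.127×10^5 C
Moles of electrons = 3.127×10^5 / 96500 = 3.240 mol
Au³⁺ + 3e⁻ → Au, so n(Au) = 3.240 / 3 = 1.080 mol
m = 1.080 × 196.97 = 213 g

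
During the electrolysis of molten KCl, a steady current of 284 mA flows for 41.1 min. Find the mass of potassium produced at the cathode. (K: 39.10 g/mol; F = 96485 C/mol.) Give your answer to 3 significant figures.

0.284 g

Q = 0.284 A × 2466 s = 700.3 C
n(e⁻) = 700.3 / 96485 = 0.007258 mol
K⁺ + e⁻ → K, so n(K) = 0.007258 mol
m = 0.007258 × 39.10 = 0.284 g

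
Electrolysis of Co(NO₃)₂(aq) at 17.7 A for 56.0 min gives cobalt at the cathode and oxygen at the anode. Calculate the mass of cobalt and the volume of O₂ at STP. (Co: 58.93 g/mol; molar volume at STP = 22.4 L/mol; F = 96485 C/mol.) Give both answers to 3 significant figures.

18.2 g Co; 3.45 L O₂

Q = 17.7 × 3360 = 59470 C; n(e⁻) = 59470 / 96485 = 0.6164 mol
Cathode: Co²⁺ + 2e⁻ → Co → n(Co) = 0.6164/2 = 0.3082 mol → 18.2 g
Anode: 2H₂O → O₂ + 4H⁺ + 4e⁻ → n(O₂) = 0.6164/4 = 0.1541 mol → 3.45 L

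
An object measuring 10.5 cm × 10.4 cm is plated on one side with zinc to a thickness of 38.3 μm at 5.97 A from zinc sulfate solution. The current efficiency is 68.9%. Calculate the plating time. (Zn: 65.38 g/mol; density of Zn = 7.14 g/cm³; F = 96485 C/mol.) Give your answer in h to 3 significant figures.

0.595 h

Plated area = 10.5 × 10.4 = 109.2 cm²
Volume = 109.2 × 38.3×10⁻⁴ cm = 0.4182 cm³
m(Zn) = 0.4182 × 7.14 = 2.986 g
n(Zn) = 2.986 / 65.38 = 0.04567 mol; n(e⁻) = 2 × 0.04567 = 0.09134 mol
Q = 0.09134 × 96485 / 0.689 = 12790 C
t = 12790 / 5.97 = 2142 s = 0.595 h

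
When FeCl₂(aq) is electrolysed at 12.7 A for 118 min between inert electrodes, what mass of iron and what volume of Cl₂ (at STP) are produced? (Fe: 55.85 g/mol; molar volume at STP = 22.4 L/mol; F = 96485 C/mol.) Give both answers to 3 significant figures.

Q = 12.7 × 7080 = 89920 C; n(e⁻) = 89920 / 96485 = 0.9320 mol
Cathode: Fe²⁺ + 2e⁻ → Fe → n(Fe) = 0.9320/2 = 0.4660 mol → 26.0 g
Anode: 2Cl⁻ → Cl₂ + 2e⁻ → n(Cl₂) = 0.9320/2 = 0.4660 mol → 10.4 L

26.0 g Fe; 10.4 L Cl₂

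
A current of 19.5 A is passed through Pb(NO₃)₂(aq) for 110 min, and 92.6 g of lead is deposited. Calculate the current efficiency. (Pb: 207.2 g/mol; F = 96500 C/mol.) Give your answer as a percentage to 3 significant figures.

Q = 19.5 × 6600 = 1.287×10^5 C
n(e⁻) = 1.287×10^5 / 96500 = 1.334 mol
Pb²⁺ + 2e⁻ → Pb, so theoretical n(Pb) = 0.6670 mol → 138.2 g
Efficiency = 92.6 / 138.2 = 0.6700 = 67.0%

67.0%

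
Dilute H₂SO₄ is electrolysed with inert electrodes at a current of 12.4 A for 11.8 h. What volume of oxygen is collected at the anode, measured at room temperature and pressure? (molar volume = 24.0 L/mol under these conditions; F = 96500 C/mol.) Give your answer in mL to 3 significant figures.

32800 mL

Q = It = 12.4 × 42480 = 5.268×10^5 C
n(e⁻) = 5.268×10^5 / 96500 = 5.459 mol
2H₂O → O₂ + 4H⁺ + 4e⁻, so n(O₂) = 5.459 / 4 = 1.365 mol
V = 1.365 × 24.0 = 32.76 L
= 32800 mL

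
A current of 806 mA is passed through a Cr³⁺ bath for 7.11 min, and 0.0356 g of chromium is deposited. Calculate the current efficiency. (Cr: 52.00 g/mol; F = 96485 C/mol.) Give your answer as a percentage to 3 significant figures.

Q = 0.806 × 426.6 = 343.8 C
n(e⁻) = 343.8 / 96485 = 0.003563 mol
Cr³⁺ + 3e⁻ → Cr, so theoretical n(Cr) = 0.001188 mol → 0.06178 g
Efficiency = 0.0356 / 0.06178 = 0.5762 = 57.6%

57.6%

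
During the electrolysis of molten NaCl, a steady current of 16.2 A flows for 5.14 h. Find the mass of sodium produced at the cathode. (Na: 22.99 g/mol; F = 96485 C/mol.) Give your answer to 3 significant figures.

71.4 g

Q = It = 16.2 × 18504 = 2.998×10^5 C
Moles of electrons = 2.998×10^5 / 96485 = 3.107 mol
Na⁺ + e⁻ → Na, so n(Na) = 3.107 mol
m = 3.107 × 22.99 = 71.4 g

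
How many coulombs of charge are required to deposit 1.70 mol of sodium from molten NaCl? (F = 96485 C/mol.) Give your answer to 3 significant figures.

1.64×10^5 C

Na⁺ + e⁻ → Na, so n(e⁻) = 1 × 1.70 = 1.700 mol
Q = 1.700 × 96485 = 1.640×10^5 C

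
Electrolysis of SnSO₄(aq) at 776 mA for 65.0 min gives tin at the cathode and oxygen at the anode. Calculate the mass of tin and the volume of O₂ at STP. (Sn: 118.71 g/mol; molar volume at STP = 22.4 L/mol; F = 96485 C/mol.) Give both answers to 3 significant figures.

1.86 g Sn; 0.176 L O₂

Q = 0.776 × 3900 = 3026 C; n(e⁻) = 3026 / 96485 = 0.03136 mol
Cathode: Sn²⁺ + 2e⁻ → Sn → n(Sn) = 0.03136/2 = 0.01568 mol → 1.86 g
Anode: 2H₂O → O₂ + 4H⁺ + 4e⁻ → n(O₂) = 0.03136/4 = 0.007840 mol → 0.176 L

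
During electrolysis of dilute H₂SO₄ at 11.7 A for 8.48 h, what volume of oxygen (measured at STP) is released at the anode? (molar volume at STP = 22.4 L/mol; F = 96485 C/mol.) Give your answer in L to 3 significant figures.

20.7 L

Charge passed = 11.7 × 30528 = 3.572×10^5 C
n(e⁻) = 3.572×10^5 / 96485 = 3.702 mol
2H₂O → O₂ + 4H⁺ + 4e⁻, so n(O₂) = 3.702 / 4 = 0.9255 mol
V = 0.9255 × 22.4 = 20.73 L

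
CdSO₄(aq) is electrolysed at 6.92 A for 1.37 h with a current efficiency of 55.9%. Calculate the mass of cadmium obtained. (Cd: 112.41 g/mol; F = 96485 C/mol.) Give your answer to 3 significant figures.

Q = 6.92 × 4932 = 34130 C
n(e⁻) = 34130 / 96485 = 0.3537 mol
Cd²⁺ + 2e⁻ → Cd, so theoretical m(Cd) = 0.1769 × 112.41 = 19.89 g
Actual mass = 55.9% × 19.89 = 11.1 g

11.1 g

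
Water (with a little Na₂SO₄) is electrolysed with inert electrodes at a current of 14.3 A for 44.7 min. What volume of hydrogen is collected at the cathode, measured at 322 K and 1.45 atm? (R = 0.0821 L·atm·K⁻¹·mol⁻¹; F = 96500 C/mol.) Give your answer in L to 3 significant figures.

3.62 L

Charge passed = 14.3 × 2682 = 38350 C
n(e⁻) = 38350 / 96500 = 0.3974 mol
2H⁺ + 2e⁻ → H₂, so n(H₂) = 0.3974 / 2 = 0.1987 mol
V = nRT/P = 0.1987 × 0.0821 × 322 / 1.45 = 3.623 L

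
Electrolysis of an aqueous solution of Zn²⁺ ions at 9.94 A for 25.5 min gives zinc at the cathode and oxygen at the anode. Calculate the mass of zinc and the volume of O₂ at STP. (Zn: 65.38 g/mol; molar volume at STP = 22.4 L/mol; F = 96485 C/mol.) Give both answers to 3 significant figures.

Q = 9.94 × 1530 = 15210 C; n(e⁻) = 15210 / 96485 = 0.1576 mol
Cathode: Zn²⁺ + 2e⁻ → Zn → n(Zn) = 0.1576/2 = 0.07880 mol → 5.15 g
Anode: 2H₂O → O₂ + 4H⁺ + 4e⁻ → n(O₂) = 0.1576/4 = 0.03940 mol → 0.883 L

5.15 g Zn; 0.883 L O₂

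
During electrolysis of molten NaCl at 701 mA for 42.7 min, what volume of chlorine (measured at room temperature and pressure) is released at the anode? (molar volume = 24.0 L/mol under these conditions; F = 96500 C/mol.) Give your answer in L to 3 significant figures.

Q = It = 0.701 × 2562 = 1796 C
n(e⁻) = 1796 / 96500 = 0.01861 mol
2Cl⁻ → Cl₂ + 2e⁻, so n(Cl₂) = 0.01861 / 2 = 0.009305 mol
V = 0.009305 × 24.0 = 0.2233 L

0.223 L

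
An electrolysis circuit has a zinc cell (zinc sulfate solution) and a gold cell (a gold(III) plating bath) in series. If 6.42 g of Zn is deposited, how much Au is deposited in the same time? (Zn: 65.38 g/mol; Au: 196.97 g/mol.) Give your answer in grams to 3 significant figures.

n(Zn) = 6.42 / 65.38 = 0.09820 mol
Zn²⁺ + 2e⁻ → Zn, so n(e⁻) = 2 × 0.09820 = 0.1964 mol
The cells are in series, so the same charge (and hence the same n(e⁻) = 0.1964 mol) passes through both.
Au³⁺ + 3e⁻ → Au, so n(Au) = 0.1964 / 3 = 0.06547 mol
m(Au) = 0.06547 × 196.97 = 12.9 g

12.9 g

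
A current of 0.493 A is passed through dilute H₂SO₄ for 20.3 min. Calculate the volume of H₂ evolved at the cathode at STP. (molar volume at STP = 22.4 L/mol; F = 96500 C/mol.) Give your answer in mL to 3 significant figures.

Charge passed = 0.493 × 1218 = 600.5 C
Moles of electrons = 600.5 / 96500 = 0.006223 mol
2H⁺ + 2e⁻ → H₂, so n(H₂) = 0.006223 / 2 = 0.003112 mol
V = 0.003112 × 22.4 = 0.06971 L
= 69.7 mL

69.7 mL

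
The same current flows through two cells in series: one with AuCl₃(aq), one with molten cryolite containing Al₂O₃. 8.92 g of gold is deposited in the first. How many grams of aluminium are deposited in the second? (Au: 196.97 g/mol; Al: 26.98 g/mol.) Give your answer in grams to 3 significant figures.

1.22 g

n(Au) = 8.92 / 196.97 = 0.04529 mol
Au³⁺ + 3e⁻ → Au, so n(e⁻) = 3 × 0.04529 = 0.1359 mol
The cells are in series, so the same charge (and hence the same n(e⁻) = 0.1359 mol) passes through both.
Al³⁺ + 3e⁻ → Al, so n(Al) = 0.1359 / 3 = 0.04530 mol
m(Al) = 0.04530 × 26.98 = 1.22 g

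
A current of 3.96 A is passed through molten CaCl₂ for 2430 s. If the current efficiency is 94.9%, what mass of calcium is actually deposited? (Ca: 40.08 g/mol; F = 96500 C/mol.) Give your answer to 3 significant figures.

1.90 g

Q = 3.96 × 2430 = 9623 C
n(e⁻) = 9623 / 96500 = 0.09972 mol
Ca²⁺ + 2e⁻ → Ca, so theoretical m(Ca) = 0.04986 × 40.08 = 1.998 g
Actual mass = 94.9% × 1.998 = 1.90 g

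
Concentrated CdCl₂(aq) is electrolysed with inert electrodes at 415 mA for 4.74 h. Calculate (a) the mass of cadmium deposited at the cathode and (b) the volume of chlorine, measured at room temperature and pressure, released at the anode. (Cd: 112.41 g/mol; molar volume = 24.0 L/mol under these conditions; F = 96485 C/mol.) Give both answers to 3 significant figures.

Q = 0.415 × 17064 = 7082 C; n(e⁻) = 7082 / 96485 = 0.07340 mol
Cathode: Cd²⁺ + 2e⁻ → Cd → n(Cd) = 0.07340/2 = 0.03670 mol → 4.13 g
Anode: 2Cl⁻ → Cl₂ + 2e⁻ → n(Cl₂) = 0.07340/2 = 0.03670 mol → 0.881 L

4.13 g Cd; 0.881 L Cl₂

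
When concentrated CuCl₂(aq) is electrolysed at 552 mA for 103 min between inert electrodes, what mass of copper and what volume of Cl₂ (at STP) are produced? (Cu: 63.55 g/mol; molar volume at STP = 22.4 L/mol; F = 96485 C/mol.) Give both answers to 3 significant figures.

1.12 g Cu; 0.396 L Cl₂

Q = 0.552 × 6180 = 3411 C; n(e⁻) = 3411 / 96485 = 0.03535 mol
Cathode: Cu²⁺ + 2e⁻ → Cu → n(Cu) = 0.03535/2 = 0.01768 mol → 1.12 g
Anode: 2Cl⁻ → Cl₂ + 2e⁻ → n(Cl₂) = 0.03535/2 = 0.01768 mol → 0.396 L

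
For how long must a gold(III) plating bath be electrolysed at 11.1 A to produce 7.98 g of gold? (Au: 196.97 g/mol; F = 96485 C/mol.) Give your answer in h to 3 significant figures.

n(Au) = 7.98 / 196.97 = 0.04051 mol
Au³⁺ + 3e⁻ → Au, so n(e⁻) = 3 × 0.04051 = 0.1215 mol
Q = 0.1215 × 96485 = 11720 C
t = Q / I = 11720 / 11.1 = 1056 s = 0.293 h

0.293 h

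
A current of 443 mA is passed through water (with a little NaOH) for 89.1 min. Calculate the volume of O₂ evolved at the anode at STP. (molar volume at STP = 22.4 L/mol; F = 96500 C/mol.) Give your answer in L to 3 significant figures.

Q = 0.443 A × 5346 s = 2368 C
Moles of electrons = 2368 / 96500 = 0.02454 mol
2H₂O → O₂ + 4H⁺ + 4e⁻, so n(O₂) = 0.02454 / 4 = 0.006135 mol
V = 0.006135 × 22.4 = 0.1374 L

0.137 L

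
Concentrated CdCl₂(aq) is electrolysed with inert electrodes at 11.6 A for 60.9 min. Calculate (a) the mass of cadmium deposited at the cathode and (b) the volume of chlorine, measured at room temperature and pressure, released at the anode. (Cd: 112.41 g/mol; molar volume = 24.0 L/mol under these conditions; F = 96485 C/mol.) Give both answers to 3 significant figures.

Q = 11.6 × 3654 = 42390 C; n(e⁻) = 42390 / 96485 = 0.4393 mol
Cathode: Cd²⁺ + 2e⁻ → Cd → n(Cd) = 0.4393/2 = 0.2197 mol → 24.7 g
Anode: 2Cl⁻ → Cl₂ + 2e⁻ → n(Cl₂) = 0.4393/2 = 0.2197 mol → 5.27 L

24.7 g Cd; 5.27 L Cl₂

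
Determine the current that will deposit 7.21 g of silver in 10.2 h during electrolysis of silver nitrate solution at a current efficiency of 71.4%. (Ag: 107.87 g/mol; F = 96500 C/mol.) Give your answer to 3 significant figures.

n(Ag) = 7.21 / 107.87 = 0.06684 mol
Ag⁺ + e⁻ → Ag, so n(e⁻) = 0.06684 mol
Q = 0.06684 × 96500 / 0.714 = 9034 C
I = Q / t = 9034 / 36720 s = 0.246 A

0.246 A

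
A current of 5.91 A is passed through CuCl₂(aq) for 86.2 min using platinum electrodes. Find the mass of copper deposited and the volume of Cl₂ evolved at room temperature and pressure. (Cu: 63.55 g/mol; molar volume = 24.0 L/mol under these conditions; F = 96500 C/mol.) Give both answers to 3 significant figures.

10.1 g Cu; 3.80 L Cl₂

Q = 5.91 × 5172 = 30570 C; n(e⁻) = 30570 / 96500 = 0.3168 mol
Cathode: Cu²⁺ + 2e⁻ → Cu → n(Cu) = 0.3168/2 = 0.1584 mol → 10.1 g
Anode: 2Cl⁻ → Cl₂ + 2e⁻ → n(Cl₂) = 0.3168/2 = 0.1584 mol → 3.80 L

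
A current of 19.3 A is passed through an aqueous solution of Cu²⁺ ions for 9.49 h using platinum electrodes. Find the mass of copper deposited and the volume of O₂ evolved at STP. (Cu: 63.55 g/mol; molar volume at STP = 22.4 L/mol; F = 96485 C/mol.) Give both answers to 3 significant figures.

217 g Cu; 38.3 L O₂

Q = 19.3 × 34164 = 6.594×10^5 C; n(e⁻) = 6.594×10^5 / 96485 = 6.834 mol
Cathode: Cu²⁺ + 2e⁻ → Cu → n(Cu) = 6.834/2 = 3.417 mol → 217 g
Anode: 2H₂O → O₂ + 4H⁺ + 4e⁻ → n(O₂) = 6.834/4 = 1.709 mol → 38.3 L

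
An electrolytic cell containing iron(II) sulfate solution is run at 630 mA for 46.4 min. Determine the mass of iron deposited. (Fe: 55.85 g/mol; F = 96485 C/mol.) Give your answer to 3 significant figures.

0.508 g

Q = It = 0.630 × 2784 = 1754 C
n(e⁻) = Q/F = 1754/96485 = 0.01818 mol
Fe²⁺ + 2e⁻ → Fe, so n(Fe) = 0.01818 / 2 = 0.009090 mol
m = 0.009090 × 55.85 = 0.508 g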